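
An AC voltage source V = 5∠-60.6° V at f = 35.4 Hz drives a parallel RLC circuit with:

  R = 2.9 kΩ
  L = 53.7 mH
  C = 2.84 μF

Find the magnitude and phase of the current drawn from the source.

Step 1 — Angular frequency: ω = 2π·f = 2π·35.4 = 222.4 rad/s.
Step 2 — Component impedances:
  R: Z = R = 2900 Ω
  L: Z = jωL = j·222.4·0.0537 = 0 + j11.94 Ω
  C: Z = 1/(jωC) = -j/(ω·C) = 0 - j1583 Ω
Step 3 — Parallel combination: 1/Z_total = 1/R + 1/L + 1/C; Z_total = 0.04994 + j12.03 Ω = 12.03∠89.8° Ω.
Step 4 — Source phasor: V = 5∠-60.6° V = 2.455 - j4.356 V.
Step 5 — Ohm's law: I = V / Z_total = (2.455 - j4.356) / (0.04994 + j12.03) = -0.3611 - j0.2055 A.
Step 6 — Convert to polar: |I| = 0.4155 A, ∠I = -150.4°.

I = 0.4155∠-150.4° A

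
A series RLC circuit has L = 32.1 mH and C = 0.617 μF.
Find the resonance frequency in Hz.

Step 1 — Resonance condition Im(Z)=0 gives ω₀ = 1/√(LC).
Step 2 — ω₀ = 1/√(0.0321·6.17e-07) = 7106 rad/s.
Step 3 — f₀ = ω₀/(2π) = 1131 Hz.

f₀ = 1131 Hz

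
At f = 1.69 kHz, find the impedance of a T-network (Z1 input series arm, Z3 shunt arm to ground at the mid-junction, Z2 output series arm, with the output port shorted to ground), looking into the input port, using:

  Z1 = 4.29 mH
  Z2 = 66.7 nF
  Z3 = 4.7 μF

Step 1 — Angular frequency: ω = 2π·f = 2π·1690 = 1.062e+04 rad/s.
Step 2 — Component impedances:
  Z1: Z = jωL = j·1.062e+04·0.00429 = 0 + j45.55 Ω
  Z2: Z = 1/(jωC) = -j/(ω·C) = 0 - j1412 Ω
  Z3: Z = 1/(jωC) = -j/(ω·C) = 0 - j20.04 Ω
Step 3 — With the output port shorted to ground, the output series arm Z2 runs from the junction to ground; the shunt arm Z3 also runs from the junction to ground. They appear in parallel: Z3 || Z2 = 0 - j19.76 Ω.
Step 4 — Series with input arm Z1: Z_in = Z1 + (Z3 || Z2) = 0 + j25.8 Ω = 25.8∠90.0° Ω.

Z = 0 + j25.8 Ω = 25.8∠90.0° Ω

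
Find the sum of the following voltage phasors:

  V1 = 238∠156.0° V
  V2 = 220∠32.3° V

Step 1 — Convert each phasor to rectangular form:
  V1 = 238·(cos(156.0°) + j·sin(156.0°)) = -217.4 + j96.8 V
  V2 = 220·(cos(32.3°) + j·sin(32.3°)) = 186 + j117.6 V
Step 2 — Sum components: V_total = -31.47 + j214.4 V.
Step 3 — Convert to polar: |V_total| = 216.7 V, ∠V_total = 98.4°.

V_total = 216.7∠98.4° V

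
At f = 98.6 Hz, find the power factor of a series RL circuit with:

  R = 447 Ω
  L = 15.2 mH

Step 1 — Angular frequency: ω = 2π·f = 2π·98.6 = 619.5 rad/s.
Step 2 — Component impedances:
  R: Z = R = 447 Ω
  L: Z = jωL = j·619.5·0.0152 = 0 + j9.417 Ω
Step 3 — Series combination: Z_total = R + L = 447 + j9.417 Ω = 447.1∠1.2° Ω.
Step 4 — Power factor: PF = cos(φ) = Re(Z)/|Z| = 447/447.1 = 0.9998.
Step 5 — Type: Im(Z) = 9.417 ⇒ lagging (phase φ = 1.2°).

PF = 0.9998 (lagging, φ = 1.2°)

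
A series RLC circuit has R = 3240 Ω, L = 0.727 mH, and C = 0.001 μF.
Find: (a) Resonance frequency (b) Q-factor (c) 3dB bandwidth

Step 1 — Resonance: ω₀ = 1/√(LC) = 1/√(0.000727·1e-09) = 1.173e+06 rad/s.
Step 2 — f₀ = ω₀/(2π) = 1.867e+05 Hz.
Step 3 — Series Q: Q = ω₀L/R = 1.173e+06·0.000727/3240 = 0.2632.
Step 4 — Bandwidth: Δω = ω₀/Q = 4.457e+06 rad/s; BW = Δω/(2π) = 7.093e+05 Hz.

(a) f₀ = 1.867e+05 Hz  (b) Q = 0.2632  (c) BW = 7.093e+05 Hz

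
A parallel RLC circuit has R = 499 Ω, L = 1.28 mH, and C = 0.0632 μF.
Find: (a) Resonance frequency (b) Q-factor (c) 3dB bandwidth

Step 1 — Resonance: ω₀ = 1/√(LC) = 1/√(0.00128·6.32e-08) = 1.112e+05 rad/s.
Step 2 — f₀ = ω₀/(2π) = 1.77e+04 Hz.
Step 3 — Parallel Q: Q = R/(ω₀L) = 499/(1.112e+05·0.00128) = 3.506.
Step 4 — Bandwidth: Δω = ω₀/Q = 3.171e+04 rad/s; BW = Δω/(2π) = 5047 Hz.

(a) f₀ = 1.77e+04 Hz  (b) Q = 3.506  (c) BW = 5047 Hz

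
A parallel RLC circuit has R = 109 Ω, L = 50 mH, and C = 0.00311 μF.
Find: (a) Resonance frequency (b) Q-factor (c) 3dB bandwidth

Step 1 — Resonance: ω₀ = 1/√(LC) = 1/√(0.05·3.11e-09) = 8.019e+04 rad/s.
Step 2 — f₀ = ω₀/(2π) = 1.276e+04 Hz.
Step 3 — Parallel Q: Q = R/(ω₀L) = 109/(8.019e+04·0.05) = 0.02718.
Step 4 — Bandwidth: Δω = ω₀/Q = 2.95e+06 rad/s; BW = Δω/(2π) = 4.695e+05 Hz.

(a) f₀ = 1.276e+04 Hz  (b) Q = 0.02718  (c) BW = 4.695e+05 Hz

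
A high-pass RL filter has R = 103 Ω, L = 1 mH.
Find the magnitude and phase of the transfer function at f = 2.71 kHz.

Step 1 — Angular frequency: ω = 2π·2710 = 1.703e+04 rad/s.
Step 2 — Transfer function: H(jω) = jωL/(R + jωL).
Step 3 — Numerator jωL = j·17.03; denominator R + jωL = 103 + j17.03.
Step 4 — H = 0.0266 + j0.1609.
Step 5 — Magnitude: |H| = 0.1631 (-15.8 dB); phase: φ = 80.6°.

|H| = 0.1631 (-15.8 dB), φ = 80.6°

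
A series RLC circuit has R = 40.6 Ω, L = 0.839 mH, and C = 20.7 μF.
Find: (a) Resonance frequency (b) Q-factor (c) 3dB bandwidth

Step 1 — Resonance condition Im(Z)=0 gives ω₀ = 1/√(LC).
Step 2 — ω₀ = 1/√(0.000839·2.07e-05) = 7588 rad/s.
Step 3 — f₀ = ω₀/(2π) = 1208 Hz.
Step 4 — Series Q: Q = ω₀L/R = 7588·0.000839/40.6 = 0.1568.
Step 5 — 3dB bandwidth: Δω = ω₀/Q = 4.839e+04 rad/s; BW = Δω/(2π) = 7702 Hz.

(a) f₀ = 1208 Hz  (b) Q = 0.1568  (c) BW = 7702 Hz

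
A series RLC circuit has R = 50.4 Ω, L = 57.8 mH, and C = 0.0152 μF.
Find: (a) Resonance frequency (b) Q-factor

Step 1 — Resonance condition Im(Z)=0 gives ω₀ = 1/√(LC).
Step 2 — ω₀ = 1/√(0.0578·1.52e-08) = 3.374e+04 rad/s.
Step 3 — f₀ = ω₀/(2π) = 5370 Hz.
Step 4 — Series Q: Q = ω₀L/R = 3.374e+04·0.0578/50.4 = 38.69.

(a) f₀ = 5370 Hz  (b) Q = 38.69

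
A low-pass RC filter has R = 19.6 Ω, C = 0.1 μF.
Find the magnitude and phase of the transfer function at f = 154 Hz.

Step 1 — Angular frequency: ω = 2π·154 = 967.6 rad/s.
Step 2 — Transfer function: H(jω) = 1/(1 + jωRC).
Step 3 — Denominator: 1 + jωRC = 1 + j·967.6·19.6·1e-07 = 1 + j0.001897.
Step 4 — H = 1 - j0.001897.
Step 5 — Magnitude: |H| = 1 (-0.0 dB); phase: φ = -0.1°.

|H| = 1 (-0.0 dB), φ = -0.1°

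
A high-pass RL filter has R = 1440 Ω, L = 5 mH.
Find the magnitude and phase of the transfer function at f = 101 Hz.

Step 1 — Angular frequency: ω = 2π·101 = 634.6 rad/s.
Step 2 — Transfer function: H(jω) = jωL/(R + jωL).
Step 3 — Numerator jωL = j·3.173; denominator R + jωL = 1440 + j3.173.
Step 4 — H = 4.855e-06 + j0.002203.
Step 5 — Magnitude: |H| = 0.002203 (-53.1 dB); phase: φ = 89.9°.

|H| = 0.002203 (-53.1 dB), φ = 89.9°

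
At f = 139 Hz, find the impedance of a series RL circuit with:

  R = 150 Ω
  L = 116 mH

Step 1 — Angular frequency: ω = 2π·f = 2π·139 = 873.4 rad/s.
Step 2 — Component impedances:
  R: Z = R = 150 Ω
  L: Z = jωL = j·873.4·0.116 = 0 + j101.3 Ω
Step 3 — Series combination: Z_total = R + L = 150 + j101.3 Ω = 181∠34.0° Ω.

Z = 150 + j101.3 Ω = 181∠34.0° Ω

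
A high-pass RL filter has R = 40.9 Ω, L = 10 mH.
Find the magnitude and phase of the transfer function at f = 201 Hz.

Step 1 — Angular frequency: ω = 2π·201 = 1263 rad/s.
Step 2 — Transfer function: H(jω) = jωL/(R + jωL).
Step 3 — Numerator jωL = j·12.63; denominator R + jωL = 40.9 + j12.63.
Step 4 — H = 0.08705 + j0.2819.
Step 5 — Magnitude: |H| = 0.295 (-10.6 dB); phase: φ = 72.8°.

|H| = 0.295 (-10.6 dB), φ = 72.8°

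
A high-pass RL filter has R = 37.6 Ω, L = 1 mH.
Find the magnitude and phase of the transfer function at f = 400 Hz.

Step 1 — Angular frequency: ω = 2π·400 = 2513 rad/s.
Step 2 — Transfer function: H(jω) = jωL/(R + jωL).
Step 3 — Numerator jωL = j·2.513; denominator R + jωL = 37.6 + j2.513.
Step 4 — H = 0.004448 + j0.06655.
Step 5 — Magnitude: |H| = 0.06669 (-23.5 dB); phase: φ = 86.2°.

|H| = 0.06669 (-23.5 dB), φ = 86.2°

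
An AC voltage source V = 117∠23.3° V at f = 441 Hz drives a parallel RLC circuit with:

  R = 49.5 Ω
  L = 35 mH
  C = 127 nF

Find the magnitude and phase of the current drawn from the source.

Step 1 — Angular frequency: ω = 2π·f = 2π·441 = 2771 rad/s.
Step 2 — Component impedances:
  R: Z = R = 49.5 Ω
  L: Z = jωL = j·2771·0.035 = 0 + j96.98 Ω
  C: Z = 1/(jωC) = -j/(ω·C) = 0 - j2842 Ω
Step 3 — Parallel combination: 1/Z_total = 1/R + 1/L + 1/C; Z_total = 39.82 + j19.63 Ω = 44.4∠26.2° Ω.
Step 4 — Source phasor: V = 117∠23.3° V = 107.5 + j46.28 V.
Step 5 — Ohm's law: I = V / Z_total = (107.5 + j46.28) / (39.82 + j19.63) = 2.632 - j0.1353 A.
Step 6 — Convert to polar: |I| = 2.635 A, ∠I = -2.9°.

I = 2.635∠-2.9° A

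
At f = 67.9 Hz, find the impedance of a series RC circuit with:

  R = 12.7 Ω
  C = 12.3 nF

Step 1 — Angular frequency: ω = 2π·f = 2π·67.9 = 426.6 rad/s.
Step 2 — Component impedances:
  R: Z = R = 12.7 Ω
  C: Z = 1/(jωC) = -j/(ω·C) = 0 - j1.906e+05 Ω
Step 3 — Series combination: Z_total = R + C = 12.7 - j1.906e+05 Ω = 1.906e+05∠-90.0° Ω.

Z = 12.7 - j1.906e+05 Ω = 1.906e+05∠-90.0° Ω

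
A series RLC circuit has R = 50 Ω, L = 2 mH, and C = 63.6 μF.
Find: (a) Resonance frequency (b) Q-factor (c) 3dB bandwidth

Step 1 — Resonance: ω₀ = 1/√(LC) = 1/√(0.002·6.36e-05) = 2804 rad/s.
Step 2 — f₀ = ω₀/(2π) = 446.2 Hz.
Step 3 — Series Q: Q = ω₀L/R = 2804·0.002/50 = 0.1122.
Step 4 — Bandwidth: Δω = ω₀/Q = 2.5e+04 rad/s; BW = Δω/(2π) = 3979 Hz.

(a) f₀ = 446.2 Hz  (b) Q = 0.1122  (c) BW = 3979 Hz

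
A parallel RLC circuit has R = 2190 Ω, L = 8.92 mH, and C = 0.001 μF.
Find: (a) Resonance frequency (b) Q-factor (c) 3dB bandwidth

Step 1 — Resonance: ω₀ = 1/√(LC) = 1/√(0.00892·1e-09) = 3.348e+05 rad/s.
Step 2 — f₀ = ω₀/(2π) = 5.329e+04 Hz.
Step 3 — Parallel Q: Q = R/(ω₀L) = 2190/(3.348e+05·0.00892) = 0.7333.
Step 4 — Bandwidth: Δω = ω₀/Q = 4.566e+05 rad/s; BW = Δω/(2π) = 7.267e+04 Hz.

(a) f₀ = 5.329e+04 Hz  (b) Q = 0.7333  (c) BW = 7.267e+04 Hz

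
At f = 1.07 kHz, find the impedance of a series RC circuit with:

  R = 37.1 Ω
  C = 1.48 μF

Step 1 — Angular frequency: ω = 2π·f = 2π·1070 = 6723 rad/s.
Step 2 — Component impedances:
  R: Z = R = 37.1 Ω
  C: Z = 1/(jωC) = -j/(ω·C) = 0 - j100.5 Ω
Step 3 — Series combination: Z_total = R + C = 37.1 - j100.5 Ω = 107.1∠-69.7° Ω.

Z = 37.1 - j100.5 Ω = 107.1∠-69.7° Ω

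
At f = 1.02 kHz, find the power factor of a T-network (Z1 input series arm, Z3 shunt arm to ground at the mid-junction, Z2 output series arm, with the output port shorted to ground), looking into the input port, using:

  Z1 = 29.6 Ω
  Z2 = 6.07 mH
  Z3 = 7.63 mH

Step 1 — Angular frequency: ω = 2π·f = 2π·1020 = 6409 rad/s.
Step 2 — Component impedances:
  Z1: Z = R = 29.6 Ω
  Z2: Z = jωL = j·6409·0.00607 = 0 + j38.9 Ω
  Z3: Z = jωL = j·6409·0.00763 = 0 + j48.9 Ω
Step 3 — With the output port shorted to ground, the output series arm Z2 runs from the junction to ground; the shunt arm Z3 also runs from the junction to ground. They appear in parallel: Z3 || Z2 = 0 + j21.67 Ω.
Step 4 — Series with input arm Z1: Z_in = Z1 + (Z3 || Z2) = 29.6 + j21.67 Ω = 36.68∠36.2° Ω.
Step 5 — Power factor: PF = cos(φ) = Re(Z)/|Z| = 29.6/36.682 = 0.8069.
Step 6 — Type: Im(Z) = 21.67 ⇒ lagging (phase φ = 36.2°).

PF = 0.8069 (lagging, φ = 36.2°)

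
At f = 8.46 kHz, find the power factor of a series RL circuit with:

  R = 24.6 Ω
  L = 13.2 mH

Step 1 — Angular frequency: ω = 2π·f = 2π·8460 = 5.316e+04 rad/s.
Step 2 — Component impedances:
  R: Z = R = 24.6 Ω
  L: Z = jωL = j·5.316e+04·0.0132 = 0 + j701.7 Ω
Step 3 — Series combination: Z_total = R + L = 24.6 + j701.7 Ω = 702.1∠88.0° Ω.
Step 4 — Power factor: PF = cos(φ) = Re(Z)/|Z| = 24.6/702.1 = 0.03504.
Step 5 — Type: Im(Z) = 701.7 ⇒ lagging (phase φ = 88.0°).

PF = 0.03504 (lagging, φ = 88.0°)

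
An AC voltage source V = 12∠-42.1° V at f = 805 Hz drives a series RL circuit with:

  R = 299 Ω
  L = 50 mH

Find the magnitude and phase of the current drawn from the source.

Step 1 — Angular frequency: ω = 2π·f = 2π·805 = 5058 rad/s.
Step 2 — Component impedances:
  R: Z = R = 299 Ω
  L: Z = jωL = j·5058·0.05 = 0 + j252.9 Ω
Step 3 — Series combination: Z_total = R + L = 299 + j252.9 Ω = 391.6∠40.2° Ω.
Step 4 — Source phasor: V = 12∠-42.1° V = 8.904 - j8.045 V.
Step 5 — Ohm's law: I = V / Z_total = (8.904 - j8.045) / (299 + j252.9) = 0.004092 - j0.03037 A.
Step 6 — Convert to polar: |I| = 0.03064 A, ∠I = -82.3°.

I = 0.03064∠-82.3° A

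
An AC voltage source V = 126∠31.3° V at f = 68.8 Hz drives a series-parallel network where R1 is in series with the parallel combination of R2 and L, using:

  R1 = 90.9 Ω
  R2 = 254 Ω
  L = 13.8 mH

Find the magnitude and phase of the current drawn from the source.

Step 1 — Angular frequency: ω = 2π·f = 2π·68.8 = 432.3 rad/s.
Step 2 — Component impedances:
  R1: Z = R = 90.9 Ω
  R2: Z = R = 254 Ω
  L: Z = jωL = j·432.3·0.0138 = 0 + j5.966 Ω
Step 3 — Parallel branch: R2 || L = 1/(1/R2 + 1/L) = 0.14 + j5.962 Ω.
Step 4 — Series with R1: Z_total = R1 + (R2 || L) = 91.04 + j5.962 Ω = 91.24∠3.7° Ω.
Step 5 — Source phasor: V = 126∠31.3° V = 107.7 + j65.46 V.
Step 6 — Ohm's law: I = V / Z_total = (107.7 + j65.46) / (91.04 + j5.962) = 1.224 + j0.6388 A.
Step 7 — Convert to polar: |I| = 1.381 A, ∠I = 27.6°.

I = 1.381∠27.6° A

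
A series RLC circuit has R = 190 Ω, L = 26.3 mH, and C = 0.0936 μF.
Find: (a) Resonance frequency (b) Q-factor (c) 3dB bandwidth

Step 1 — Resonance: ω₀ = 1/√(LC) = 1/√(0.0263·9.36e-08) = 2.016e+04 rad/s.
Step 2 — f₀ = ω₀/(2π) = 3208 Hz.
Step 3 — Series Q: Q = ω₀L/R = 2.016e+04·0.0263/190 = 2.79.
Step 4 — Bandwidth: Δω = ω₀/Q = 7224 rad/s; BW = Δω/(2π) = 1150 Hz.

(a) f₀ = 3208 Hz  (b) Q = 2.79  (c) BW = 1150 Hz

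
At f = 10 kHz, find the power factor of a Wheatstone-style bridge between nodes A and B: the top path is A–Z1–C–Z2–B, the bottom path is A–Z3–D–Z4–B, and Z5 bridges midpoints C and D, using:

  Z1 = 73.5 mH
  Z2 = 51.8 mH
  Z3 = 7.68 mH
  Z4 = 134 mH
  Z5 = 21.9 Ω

Step 1 — Angular frequency: ω = 2π·f = 2π·1e+04 = 6.283e+04 rad/s.
Step 2 — Component impedances:
  Z1: Z = jωL = j·6.283e+04·0.0735 = 0 + j4618 Ω
  Z2: Z = jωL = j·6.283e+04·0.0518 = 0 + j3255 Ω
  Z3: Z = jωL = j·6.283e+04·0.00768 = 0 + j482.5 Ω
  Z4: Z = jωL = j·6.283e+04·0.134 = 0 + j8419 Ω
  Z5: Z = R = 21.9 Ω
Step 3 — Bridge requires nodal analysis (the Z5 bridge couples midpoints C and D, so the two paths cannot be reduced to a simple series/parallel combination). Setting node B to ground and injecting 1 A at node A, the 3-node admittance system at A, C, D solves to V_A = Z_AB = 8.598 + j2784 Ω = 2784∠89.8° Ω.
Step 4 — Power factor: PF = cos(φ) = Re(Z)/|Z| = 8.598/2784 = 0.003088.
Step 5 — Type: Im(Z) = 2784 ⇒ lagging (phase φ = 89.8°).

PF = 0.003088 (lagging, φ = 89.8°)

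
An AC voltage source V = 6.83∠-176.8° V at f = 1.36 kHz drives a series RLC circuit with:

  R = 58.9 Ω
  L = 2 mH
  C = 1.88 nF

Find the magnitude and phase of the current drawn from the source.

Step 1 — Angular frequency: ω = 2π·f = 2π·1360 = 8545 rad/s.
Step 2 — Component impedances:
  R: Z = R = 58.9 Ω
  L: Z = jωL = j·8545·0.002 = 0 + j17.09 Ω
  C: Z = 1/(jωC) = -j/(ω·C) = 0 - j6.225e+04 Ω
Step 3 — Series combination: Z_total = R + L + C = 58.9 - j6.223e+04 Ω = 6.223e+04∠-89.9° Ω.
Step 4 — Source phasor: V = 6.83∠-176.8° V = -6.819 - j0.3813 V.
Step 5 — Ohm's law: I = V / Z_total = (-6.819 - j0.3813) / (58.9 - j6.223e+04) = 6.023e-06 - j0.0001096 A.
Step 6 — Convert to polar: |I| = 0.0001098 A, ∠I = -86.9°.

I = 0.0001098∠-86.9° A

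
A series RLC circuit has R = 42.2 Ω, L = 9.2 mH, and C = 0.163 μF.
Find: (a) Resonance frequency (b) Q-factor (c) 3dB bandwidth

Step 1 — Resonance condition Im(Z)=0 gives ω₀ = 1/√(LC).
Step 2 — ω₀ = 1/√(0.0092·1.63e-07) = 2.582e+04 rad/s.
Step 3 — f₀ = ω₀/(2π) = 4110 Hz.
Step 4 — Series Q: Q = ω₀L/R = 2.582e+04·0.0092/42.2 = 5.63.
Step 5 — 3dB bandwidth: Δω = ω₀/Q = 4587 rad/s; BW = Δω/(2π) = 730 Hz.

(a) f₀ = 4110 Hz  (b) Q = 5.63  (c) BW = 730 Hz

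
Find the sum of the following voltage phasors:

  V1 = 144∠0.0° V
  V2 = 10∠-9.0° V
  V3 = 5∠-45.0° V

Step 1 — Convert each phasor to rectangular form:
  V1 = 144·(cos(0.0°) + j·sin(0.0°)) = 144 V
  V2 = 10·(cos(-9.0°) + j·sin(-9.0°)) = 9.877 - j1.564 V
  V3 = 5·(cos(-45.0°) + j·sin(-45.0°)) = 3.536 - j3.536 V
Step 2 — Sum components: V_total = 157.4 - j5.1 V.
Step 3 — Convert to polar: |V_total| = 157.5 V, ∠V_total = -1.9°.

V_total = 157.5∠-1.9° V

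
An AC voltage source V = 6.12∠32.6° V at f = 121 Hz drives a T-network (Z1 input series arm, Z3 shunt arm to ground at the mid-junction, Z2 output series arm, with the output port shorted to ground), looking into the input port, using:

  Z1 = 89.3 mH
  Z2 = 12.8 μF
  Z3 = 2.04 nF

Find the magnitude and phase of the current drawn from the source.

Step 1 — Angular frequency: ω = 2π·f = 2π·121 = 760.3 rad/s.
Step 2 — Component impedances:
  Z1: Z = jωL = j·760.3·0.0893 = 0 + j67.89 Ω
  Z2: Z = 1/(jωC) = -j/(ω·C) = 0 - j102.8 Ω
  Z3: Z = 1/(jωC) = -j/(ω·C) = 0 - j6.448e+05 Ω
Step 3 — With the output port shorted to ground, the output series arm Z2 runs from the junction to ground; the shunt arm Z3 also runs from the junction to ground. They appear in parallel: Z3 || Z2 = 0 - j102.7 Ω.
Step 4 — Series with input arm Z1: Z_in = Z1 + (Z3 || Z2) = 0 - j34.85 Ω = 34.85∠-90.0° Ω.
Step 5 — Source phasor: V = 6.12∠32.6° V = 5.156 + j3.297 V.
Step 6 — Ohm's law: I = V / Z_total = (5.156 + j3.297) / (0 - j34.85) = -0.09461 + j0.1479 A.
Step 7 — Convert to polar: |I| = 0.1756 A, ∠I = 122.6°.

I = 0.1756∠122.6° A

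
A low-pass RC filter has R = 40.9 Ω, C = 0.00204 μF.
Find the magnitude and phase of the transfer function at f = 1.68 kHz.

Step 1 — Angular frequency: ω = 2π·1680 = 1.056e+04 rad/s.
Step 2 — Transfer function: H(jω) = 1/(1 + jωRC).
Step 3 — Denominator: 1 + jωRC = 1 + j·1.056e+04·40.9·2.04e-09 = 1 + j0.0008807.
Step 4 — H = 1 - j0.0008807.
Step 5 — Magnitude: |H| = 1 (-0.0 dB); phase: φ = -0.1°.

|H| = 1 (-0.0 dB), φ = -0.1°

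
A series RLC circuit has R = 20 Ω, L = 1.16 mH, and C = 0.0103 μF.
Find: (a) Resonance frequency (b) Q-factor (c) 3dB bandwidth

Step 1 — Resonance: ω₀ = 1/√(LC) = 1/√(0.00116·1.03e-08) = 2.893e+05 rad/s.
Step 2 — f₀ = ω₀/(2π) = 4.604e+04 Hz.
Step 3 — Series Q: Q = ω₀L/R = 2.893e+05·0.00116/20 = 16.78.
Step 4 — Bandwidth: Δω = ω₀/Q = 1.724e+04 rad/s; BW = Δω/(2π) = 2744 Hz.

(a) f₀ = 4.604e+04 Hz  (b) Q = 16.78  (c) BW = 2744 Hz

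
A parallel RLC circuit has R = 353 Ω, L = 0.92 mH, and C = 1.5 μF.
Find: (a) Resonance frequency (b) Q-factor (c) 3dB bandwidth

Step 1 — Resonance: ω₀ = 1/√(LC) = 1/√(0.00092·1.5e-06) = 2.692e+04 rad/s.
Step 2 — f₀ = ω₀/(2π) = 4284 Hz.
Step 3 — Parallel Q: Q = R/(ω₀L) = 353/(2.692e+04·0.00092) = 14.25.
Step 4 — Bandwidth: Δω = ω₀/Q = 1889 rad/s; BW = Δω/(2π) = 300.6 Hz.

(a) f₀ = 4284 Hz  (b) Q = 14.25  (c) BW = 300.6 Hz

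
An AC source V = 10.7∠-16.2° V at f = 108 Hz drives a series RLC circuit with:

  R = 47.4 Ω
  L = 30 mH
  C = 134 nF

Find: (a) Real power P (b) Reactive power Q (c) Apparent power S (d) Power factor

Step 1 — Angular frequency: ω = 2π·f = 2π·108 = 678.6 rad/s.
Step 2 — Component impedances:
  R: Z = R = 47.4 Ω
  L: Z = jωL = j·678.6·0.03 = 0 + j20.36 Ω
  C: Z = 1/(jωC) = -j/(ω·C) = 0 - j1.1e+04 Ω
Step 3 — Series combination: Z_total = R + L + C = 47.4 - j1.098e+04 Ω = 1.098e+04∠-89.8° Ω.
Step 4 — Source phasor: V = 10.7∠-16.2° V = 10.28 - j2.985 V.
Step 5 — Current: I = V / Z = 0.000276 + j0.0009349 A = 0.0009747∠73.6° A.
Step 6 — Complex power: S = V·I* = 4.504e-05 - j0.01043 VA.
Step 7 — Real power: P = Re(S) = 4.504e-05 W.
Step 8 — Reactive power: Q = Im(S) = -0.01043 VAR.
Step 9 — Apparent power: |S| = 0.01043 VA.
Step 10 — Power factor: PF = P/|S| = 0.004318 (leading).

(a) P = 4.504e-05 W  (b) Q = -0.01043 VAR  (c) S = 0.01043 VA  (d) PF = 0.004318 (leading)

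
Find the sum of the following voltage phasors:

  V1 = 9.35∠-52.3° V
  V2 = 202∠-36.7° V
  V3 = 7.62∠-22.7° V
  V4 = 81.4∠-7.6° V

Step 1 — Convert each phasor to rectangular form:
  V1 = 9.35·(cos(-52.3°) + j·sin(-52.3°)) = 5.718 - j7.398 V
  V2 = 202·(cos(-36.7°) + j·sin(-36.7°)) = 162 - j120.7 V
  V3 = 7.62·(cos(-22.7°) + j·sin(-22.7°)) = 7.03 - j2.941 V
  V4 = 81.4·(cos(-7.6°) + j·sin(-7.6°)) = 80.68 - j10.77 V
Step 2 — Sum components: V_total = 255.4 - j141.8 V.
Step 3 — Convert to polar: |V_total| = 292.1 V, ∠V_total = -29.0°.

V_total = 292.1∠-29.0° V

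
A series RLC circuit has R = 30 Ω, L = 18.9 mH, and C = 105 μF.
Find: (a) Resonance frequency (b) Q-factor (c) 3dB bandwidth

Step 1 — Resonance condition Im(Z)=0 gives ω₀ = 1/√(LC).
Step 2 — ω₀ = 1/√(0.0189·0.000105) = 709.9 rad/s.
Step 3 — f₀ = ω₀/(2π) = 113 Hz.
Step 4 — Series Q: Q = ω₀L/R = 709.9·0.0189/30 = 0.4472.
Step 5 — 3dB bandwidth: Δω = ω₀/Q = 1587 rad/s; BW = Δω/(2π) = 252.6 Hz.

(a) f₀ = 113 Hz  (b) Q = 0.4472  (c) BW = 252.6 Hz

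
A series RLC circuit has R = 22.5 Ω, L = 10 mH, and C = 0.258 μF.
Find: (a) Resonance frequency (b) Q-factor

Step 1 — Resonance condition Im(Z)=0 gives ω₀ = 1/√(LC).
Step 2 — ω₀ = 1/√(0.01·2.58e-07) = 1.969e+04 rad/s.
Step 3 — f₀ = ω₀/(2π) = 3133 Hz.
Step 4 — Series Q: Q = ω₀L/R = 1.969e+04·0.01/22.5 = 8.75.

(a) f₀ = 3133 Hz  (b) Q = 8.75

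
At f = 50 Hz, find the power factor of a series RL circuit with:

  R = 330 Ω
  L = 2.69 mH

Step 1 — Angular frequency: ω = 2π·f = 2π·50 = 314.2 rad/s.
Step 2 — Component impedances:
  R: Z = R = 330 Ω
  L: Z = jωL = j·314.2·0.00269 = 0 + j0.8451 Ω
Step 3 — Series combination: Z_total = R + L = 330 + j0.8451 Ω = 330∠0.1° Ω.
Step 4 — Power factor: PF = cos(φ) = Re(Z)/|Z| = 330/330 = 1.
Step 5 — Type: Im(Z) = 0.8451 ⇒ lagging (phase φ = 0.1°).

PF = 1 (lagging, φ = 0.1°)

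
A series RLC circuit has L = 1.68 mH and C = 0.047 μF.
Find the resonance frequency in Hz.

Step 1 — Resonance condition Im(Z)=0 gives ω₀ = 1/√(LC).
Step 2 — ω₀ = 1/√(0.00168·4.7e-08) = 1.125e+05 rad/s.
Step 3 — f₀ = ω₀/(2π) = 1.791e+04 Hz.

f₀ = 1.791e+04 Hz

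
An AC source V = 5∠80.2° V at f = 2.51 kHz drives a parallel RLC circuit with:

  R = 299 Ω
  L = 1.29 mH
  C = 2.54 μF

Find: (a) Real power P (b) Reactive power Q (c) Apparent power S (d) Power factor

Step 1 — Angular frequency: ω = 2π·f = 2π·2510 = 1.577e+04 rad/s.
Step 2 — Component impedances:
  R: Z = R = 299 Ω
  L: Z = jωL = j·1.577e+04·0.00129 = 0 + j20.34 Ω
  C: Z = 1/(jωC) = -j/(ω·C) = 0 - j24.96 Ω
Step 3 — Parallel combination: 1/Z_total = 1/R + 1/L + 1/C; Z_total = 35.61 + j96.85 Ω = 103.2∠69.8° Ω.
Step 4 — Source phasor: V = 5∠80.2° V = 0.851 + j4.927 V.
Step 5 — Current: I = V / Z = 0.04766 + j0.008737 A = 0.04846∠10.4° A.
Step 6 — Complex power: S = V·I* = 0.08361 + j0.2274 VA.
Step 7 — Real power: P = Re(S) = 0.08361 W.
Step 8 — Reactive power: Q = Im(S) = 0.2274 VAR.
Step 9 — Apparent power: |S| = 0.2423 VA.
Step 10 — Power factor: PF = P/|S| = 0.3451 (lagging).

(a) P = 0.08361 W  (b) Q = 0.2274 VAR  (c) S = 0.2423 VA  (d) PF = 0.3451 (lagging)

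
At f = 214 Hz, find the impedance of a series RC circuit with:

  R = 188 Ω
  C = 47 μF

Step 1 — Angular frequency: ω = 2π·f = 2π·214 = 1345 rad/s.
Step 2 — Component impedances:
  R: Z = R = 188 Ω
  C: Z = 1/(jωC) = -j/(ω·C) = 0 - j15.82 Ω
Step 3 — Series combination: Z_total = R + C = 188 - j15.82 Ω = 188.7∠-4.8° Ω.

Z = 188 - j15.82 Ω = 188.7∠-4.8° Ω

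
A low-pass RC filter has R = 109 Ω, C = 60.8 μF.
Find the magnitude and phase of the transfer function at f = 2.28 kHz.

Step 1 — Angular frequency: ω = 2π·2280 = 1.433e+04 rad/s.
Step 2 — Transfer function: H(jω) = 1/(1 + jωRC).
Step 3 — Denominator: 1 + jωRC = 1 + j·1.433e+04·109·6.08e-05 = 1 + j94.94.
Step 4 — H = 0.0001109 - j0.01053.
Step 5 — Magnitude: |H| = 0.01053 (-39.5 dB); phase: φ = -89.4°.

|H| = 0.01053 (-39.5 dB), φ = -89.4°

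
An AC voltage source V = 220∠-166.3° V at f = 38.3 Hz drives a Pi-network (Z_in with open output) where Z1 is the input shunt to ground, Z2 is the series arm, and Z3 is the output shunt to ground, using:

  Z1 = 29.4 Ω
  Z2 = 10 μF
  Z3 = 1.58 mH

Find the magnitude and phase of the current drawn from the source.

Step 1 — Angular frequency: ω = 2π·f = 2π·38.3 = 240.6 rad/s.
Step 2 — Component impedances:
  Z1: Z = R = 29.4 Ω
  Z2: Z = 1/(jωC) = -j/(ω·C) = 0 - j415.5 Ω
  Z3: Z = jωL = j·240.6·0.00158 = 0 + j0.3802 Ω
Step 3 — With open output, the series arm Z2 and the output shunt Z3 appear in series to ground: Z2 + Z3 = 0 - j415.2 Ω.
Step 4 — Parallel with input shunt Z1: Z_in = Z1 || (Z2 + Z3) = 29.25 - j2.072 Ω = 29.33∠-4.1° Ω.
Step 5 — Source phasor: V = 220∠-166.3° V = -213.7 - j52.1 V.
Step 6 — Ohm's law: I = V / Z_total = (-213.7 - j52.1) / (29.25 - j2.072) = -7.145 - j2.287 A.
Step 7 — Convert to polar: |I| = 7.502 A, ∠I = -162.2°.

I = 7.502∠-162.2° A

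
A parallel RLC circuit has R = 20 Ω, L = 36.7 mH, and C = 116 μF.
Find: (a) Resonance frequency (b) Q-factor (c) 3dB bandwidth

Step 1 — Resonance: ω₀ = 1/√(LC) = 1/√(0.0367·0.000116) = 484.7 rad/s.
Step 2 — f₀ = ω₀/(2π) = 77.14 Hz.
Step 3 — Parallel Q: Q = R/(ω₀L) = 20/(484.7·0.0367) = 1.124.
Step 4 — Bandwidth: Δω = ω₀/Q = 431 rad/s; BW = Δω/(2π) = 68.6 Hz.

(a) f₀ = 77.14 Hz  (b) Q = 1.124  (c) BW = 68.6 Hz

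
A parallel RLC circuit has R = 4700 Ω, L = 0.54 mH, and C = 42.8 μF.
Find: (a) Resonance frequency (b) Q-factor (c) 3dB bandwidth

Step 1 — Resonance: ω₀ = 1/√(LC) = 1/√(0.00054·4.28e-05) = 6578 rad/s.
Step 2 — f₀ = ω₀/(2π) = 1047 Hz.
Step 3 — Parallel Q: Q = R/(ω₀L) = 4700/(6578·0.00054) = 1323.
Step 4 — Bandwidth: Δω = ω₀/Q = 4.971 rad/s; BW = Δω/(2π) = 0.7912 Hz.

(a) f₀ = 1047 Hz  (b) Q = 1323  (c) BW = 0.7912 Hz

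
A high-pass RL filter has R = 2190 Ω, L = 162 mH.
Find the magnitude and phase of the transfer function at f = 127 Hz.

Step 1 — Angular frequency: ω = 2π·127 = 798 rad/s.
Step 2 — Transfer function: H(jω) = jωL/(R + jωL).
Step 3 — Numerator jωL = j·129.3; denominator R + jωL = 2190 + j129.3.
Step 4 — H = 0.003472 + j0.05882.
Step 5 — Magnitude: |H| = 0.05892 (-24.6 dB); phase: φ = 86.6°.

|H| = 0.05892 (-24.6 dB), φ = 86.6°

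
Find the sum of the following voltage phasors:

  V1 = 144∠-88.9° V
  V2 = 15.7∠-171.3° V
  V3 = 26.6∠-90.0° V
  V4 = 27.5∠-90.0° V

Step 1 — Convert each phasor to rectangular form:
  V1 = 144·(cos(-88.9°) + j·sin(-88.9°)) = 2.764 - j144 V
  V2 = 15.7·(cos(-171.3°) + j·sin(-171.3°)) = -15.52 - j2.375 V
  V3 = 26.6·(cos(-90.0°) + j·sin(-90.0°)) = 0 - j26.6 V
  V4 = 27.5·(cos(-90.0°) + j·sin(-90.0°)) = 0 - j27.5 V
Step 2 — Sum components: V_total = -12.75 - j200.4 V.
Step 3 — Convert to polar: |V_total| = 200.9 V, ∠V_total = -93.6°.

V_total = 200.9∠-93.6° V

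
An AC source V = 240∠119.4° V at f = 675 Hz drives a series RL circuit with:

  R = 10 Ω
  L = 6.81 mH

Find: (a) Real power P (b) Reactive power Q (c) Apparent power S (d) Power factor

Step 1 — Angular frequency: ω = 2π·f = 2π·675 = 4241 rad/s.
Step 2 — Component impedances:
  R: Z = R = 10 Ω
  L: Z = jωL = j·4241·0.00681 = 0 + j28.88 Ω
Step 3 — Series combination: Z_total = R + L = 10 + j28.88 Ω = 30.56∠70.9° Ω.
Step 4 — Source phasor: V = 240∠119.4° V = -117.8 + j209.1 V.
Step 5 — Current: I = V / Z = 5.203 + j5.881 A = 7.852∠48.5° A.
Step 6 — Complex power: S = V·I* = 616.6 + j1781 VA.
Step 7 — Real power: P = Re(S) = 616.6 W.
Step 8 — Reactive power: Q = Im(S) = 1781 VAR.
Step 9 — Apparent power: |S| = 1885 VA.
Step 10 — Power factor: PF = P/|S| = 0.3272 (lagging).

(a) P = 616.6 W  (b) Q = 1781 VAR  (c) S = 1885 VA  (d) PF = 0.3272 (lagging)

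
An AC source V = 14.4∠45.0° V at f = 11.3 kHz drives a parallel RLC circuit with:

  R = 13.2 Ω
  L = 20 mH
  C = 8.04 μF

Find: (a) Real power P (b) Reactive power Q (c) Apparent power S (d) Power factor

Step 1 — Angular frequency: ω = 2π·f = 2π·1.13e+04 = 7.1e+04 rad/s.
Step 2 — Component impedances:
  R: Z = R = 13.2 Ω
  L: Z = jωL = j·7.1e+04·0.02 = 0 + j1420 Ω
  C: Z = 1/(jωC) = -j/(ω·C) = 0 - j1.752 Ω
Step 3 — Parallel combination: 1/Z_total = 1/R + 1/L + 1/C; Z_total = 0.229 - j1.724 Ω = 1.739∠-82.4° Ω.
Step 4 — Source phasor: V = 14.4∠45.0° V = 10.18 + j10.18 V.
Step 5 — Current: I = V / Z = -5.034 + j6.577 A = 8.282∠127.4° A.
Step 6 — Complex power: S = V·I* = 15.71 - j118.2 VA.
Step 7 — Real power: P = Re(S) = 15.71 W.
Step 8 — Reactive power: Q = Im(S) = -118.2 VAR.
Step 9 — Apparent power: |S| = 119.3 VA.
Step 10 — Power factor: PF = P/|S| = 0.1317 (leading).

(a) P = 15.71 W  (b) Q = -118.2 VAR  (c) S = 119.3 VA  (d) PF = 0.1317 (leading)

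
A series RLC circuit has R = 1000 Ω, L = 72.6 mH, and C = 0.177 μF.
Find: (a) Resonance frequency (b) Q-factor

Step 1 — Resonance condition Im(Z)=0 gives ω₀ = 1/√(LC).
Step 2 — ω₀ = 1/√(0.0726·1.77e-07) = 8822 rad/s.
Step 3 — f₀ = ω₀/(2π) = 1404 Hz.
Step 4 — Series Q: Q = ω₀L/R = 8822·0.0726/1000 = 0.6404.

(a) f₀ = 1404 Hz  (b) Q = 0.6404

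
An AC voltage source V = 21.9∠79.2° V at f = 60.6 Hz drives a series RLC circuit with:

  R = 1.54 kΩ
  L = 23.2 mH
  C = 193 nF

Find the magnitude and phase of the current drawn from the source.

Step 1 — Angular frequency: ω = 2π·f = 2π·60.6 = 380.8 rad/s.
Step 2 — Component impedances:
  R: Z = R = 1540 Ω
  L: Z = jωL = j·380.8·0.0232 = 0 + j8.834 Ω
  C: Z = 1/(jωC) = -j/(ω·C) = 0 - j1.361e+04 Ω
Step 3 — Series combination: Z_total = R + L + C = 1540 - j1.36e+04 Ω = 1.369e+04∠-83.5° Ω.
Step 4 — Source phasor: V = 21.9∠79.2° V = 4.104 + j21.51 V.
Step 5 — Ohm's law: I = V / Z_total = (4.104 + j21.51) / (1540 - j1.36e+04) = -0.001528 + j0.0004748 A.
Step 6 — Convert to polar: |I| = 0.0016 A, ∠I = 162.7°.

I = 0.0016∠162.7° A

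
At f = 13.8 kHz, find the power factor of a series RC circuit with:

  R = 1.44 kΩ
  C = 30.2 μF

Step 1 — Angular frequency: ω = 2π·f = 2π·1.38e+04 = 8.671e+04 rad/s.
Step 2 — Component impedances:
  R: Z = R = 1440 Ω
  C: Z = 1/(jωC) = -j/(ω·C) = 0 - j0.3819 Ω
Step 3 — Series combination: Z_total = R + C = 1440 - j0.3819 Ω = 1440∠-0.0° Ω.
Step 4 — Power factor: PF = cos(φ) = Re(Z)/|Z| = 1440/1440 = 1.
Step 5 — Type: Im(Z) = -0.3819 ⇒ leading (phase φ = -0.0°).

PF = 1 (leading, φ = -0.0°)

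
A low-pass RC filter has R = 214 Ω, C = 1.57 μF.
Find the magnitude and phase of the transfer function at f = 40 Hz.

Step 1 — Angular frequency: ω = 2π·40 = 251.3 rad/s.
Step 2 — Transfer function: H(jω) = 1/(1 + jωRC).
Step 3 — Denominator: 1 + jωRC = 1 + j·251.3·214·1.57e-06 = 1 + j0.08444.
Step 4 — H = 0.9929 - j0.08384.
Step 5 — Magnitude: |H| = 0.9965 (-0.0 dB); phase: φ = -4.8°.

|H| = 0.9965 (-0.0 dB), φ = -4.8°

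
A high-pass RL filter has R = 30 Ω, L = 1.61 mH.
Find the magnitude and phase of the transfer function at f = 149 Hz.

Step 1 — Angular frequency: ω = 2π·149 = 936.2 rad/s.
Step 2 — Transfer function: H(jω) = jωL/(R + jωL).
Step 3 — Numerator jωL = j·1.507; denominator R + jωL = 30 + j1.507.
Step 4 — H = 0.002518 + j0.05012.
Step 5 — Magnitude: |H| = 0.05018 (-26.0 dB); phase: φ = 87.1°.

|H| = 0.05018 (-26.0 dB), φ = 87.1°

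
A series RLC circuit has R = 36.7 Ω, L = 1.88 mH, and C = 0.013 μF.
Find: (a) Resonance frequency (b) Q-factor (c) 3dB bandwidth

Step 1 — Resonance condition Im(Z)=0 gives ω₀ = 1/√(LC).
Step 2 — ω₀ = 1/√(0.00188·1.3e-08) = 2.023e+05 rad/s.
Step 3 — f₀ = ω₀/(2π) = 3.219e+04 Hz.
Step 4 — Series Q: Q = ω₀L/R = 2.023e+05·0.00188/36.7 = 10.36.
Step 5 — 3dB bandwidth: Δω = ω₀/Q = 1.952e+04 rad/s; BW = Δω/(2π) = 3107 Hz.

(a) f₀ = 3.219e+04 Hz  (b) Q = 10.36  (c) BW = 3107 Hz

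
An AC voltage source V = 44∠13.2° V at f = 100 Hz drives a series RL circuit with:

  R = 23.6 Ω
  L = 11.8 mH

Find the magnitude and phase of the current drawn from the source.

Step 1 — Angular frequency: ω = 2π·f = 2π·100 = 628.3 rad/s.
Step 2 — Component impedances:
  R: Z = R = 23.6 Ω
  L: Z = jωL = j·628.3·0.0118 = 0 + j7.414 Ω
Step 3 — Series combination: Z_total = R + L = 23.6 + j7.414 Ω = 24.74∠17.4° Ω.
Step 4 — Source phasor: V = 44∠13.2° V = 42.84 + j10.05 V.
Step 5 — Ohm's law: I = V / Z_total = (42.84 + j10.05) / (23.6 + j7.414) = 1.774 - j0.1315 A.
Step 6 — Convert to polar: |I| = 1.779 A, ∠I = -4.2°.

I = 1.779∠-4.2° A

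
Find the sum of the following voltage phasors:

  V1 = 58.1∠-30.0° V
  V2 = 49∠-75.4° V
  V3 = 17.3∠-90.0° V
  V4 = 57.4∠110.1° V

Step 1 — Convert each phasor to rectangular form:
  V1 = 58.1·(cos(-30.0°) + j·sin(-30.0°)) = 50.32 - j29.05 V
  V2 = 49·(cos(-75.4°) + j·sin(-75.4°)) = 12.35 - j47.42 V
  V3 = 17.3·(cos(-90.0°) + j·sin(-90.0°)) = 0 - j17.3 V
  V4 = 57.4·(cos(110.1°) + j·sin(110.1°)) = -19.73 + j53.9 V
Step 2 — Sum components: V_total = 42.94 - j39.86 V.
Step 3 — Convert to polar: |V_total| = 58.59 V, ∠V_total = -42.9°.

V_total = 58.59∠-42.9° V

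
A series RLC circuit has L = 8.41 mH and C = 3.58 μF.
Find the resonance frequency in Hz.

Step 1 — Resonance condition Im(Z)=0 gives ω₀ = 1/√(LC).
Step 2 — ω₀ = 1/√(0.00841·3.58e-06) = 5763 rad/s.
Step 3 — f₀ = ω₀/(2π) = 917.2 Hz.

f₀ = 917.2 Hz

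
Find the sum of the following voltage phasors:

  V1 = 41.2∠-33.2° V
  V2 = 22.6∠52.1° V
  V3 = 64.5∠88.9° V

Step 1 — Convert each phasor to rectangular form:
  V1 = 41.2·(cos(-33.2°) + j·sin(-33.2°)) = 34.47 - j22.56 V
  V2 = 22.6·(cos(52.1°) + j·sin(52.1°)) = 13.88 + j17.83 V
  V3 = 64.5·(cos(88.9°) + j·sin(88.9°)) = 1.238 + j64.49 V
Step 2 — Sum components: V_total = 49.6 + j59.76 V.
Step 3 — Convert to polar: |V_total| = 77.66 V, ∠V_total = 50.3°.

V_total = 77.66∠50.3° V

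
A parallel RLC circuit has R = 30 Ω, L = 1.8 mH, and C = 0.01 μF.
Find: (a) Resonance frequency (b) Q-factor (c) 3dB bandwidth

Step 1 — Resonance: ω₀ = 1/√(LC) = 1/√(0.0018·1e-08) = 2.357e+05 rad/s.
Step 2 — f₀ = ω₀/(2π) = 3.751e+04 Hz.
Step 3 — Parallel Q: Q = R/(ω₀L) = 30/(2.357e+05·0.0018) = 0.07071.
Step 4 — Bandwidth: Δω = ω₀/Q = 3.333e+06 rad/s; BW = Δω/(2π) = 5.305e+05 Hz.

(a) f₀ = 3.751e+04 Hz  (b) Q = 0.07071  (c) BW = 5.305e+05 Hz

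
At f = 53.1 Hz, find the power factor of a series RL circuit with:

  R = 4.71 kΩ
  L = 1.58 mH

Step 1 — Angular frequency: ω = 2π·f = 2π·53.1 = 333.6 rad/s.
Step 2 — Component impedances:
  R: Z = R = 4710 Ω
  L: Z = jωL = j·333.6·0.00158 = 0 + j0.5271 Ω
Step 3 — Series combination: Z_total = R + L = 4710 + j0.5271 Ω = 4710∠0.0° Ω.
Step 4 — Power factor: PF = cos(φ) = Re(Z)/|Z| = 4710/4710 = 1.
Step 5 — Type: Im(Z) = 0.5271 ⇒ lagging (phase φ = 0.0°).

PF = 1 (lagging, φ = 0.0°)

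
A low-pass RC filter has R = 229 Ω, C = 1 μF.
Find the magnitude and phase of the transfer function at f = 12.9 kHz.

Step 1 — Angular frequency: ω = 2π·1.29e+04 = 8.105e+04 rad/s.
Step 2 — Transfer function: H(jω) = 1/(1 + jωRC).
Step 3 — Denominator: 1 + jωRC = 1 + j·8.105e+04·229·1e-06 = 1 + j18.56.
Step 4 — H = 0.002894 - j0.05372.
Step 5 — Magnitude: |H| = 0.0538 (-25.4 dB); phase: φ = -86.9°.

|H| = 0.0538 (-25.4 dB), φ = -86.9°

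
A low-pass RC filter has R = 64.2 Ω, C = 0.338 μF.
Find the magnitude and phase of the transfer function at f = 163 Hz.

Step 1 — Angular frequency: ω = 2π·163 = 1024 rad/s.
Step 2 — Transfer function: H(jω) = 1/(1 + jωRC).
Step 3 — Denominator: 1 + jωRC = 1 + j·1024·64.2·3.38e-07 = 1 + j0.02222.
Step 4 — H = 0.9995 - j0.02221.
Step 5 — Magnitude: |H| = 0.9998 (-0.0 dB); phase: φ = -1.3°.

|H| = 0.9998 (-0.0 dB), φ = -1.3°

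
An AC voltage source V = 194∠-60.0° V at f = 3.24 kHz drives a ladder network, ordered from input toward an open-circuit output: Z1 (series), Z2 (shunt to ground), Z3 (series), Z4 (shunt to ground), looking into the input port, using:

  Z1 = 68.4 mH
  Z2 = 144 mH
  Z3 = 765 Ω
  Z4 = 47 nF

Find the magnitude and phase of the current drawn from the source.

Step 1 — Angular frequency: ω = 2π·f = 2π·3240 = 2.036e+04 rad/s.
Step 2 — Component impedances:
  Z1: Z = jωL = j·2.036e+04·0.0684 = 0 + j1392 Ω
  Z2: Z = jωL = j·2.036e+04·0.144 = 0 + j2931 Ω
  Z3: Z = R = 765 Ω
  Z4: Z = 1/(jωC) = -j/(ω·C) = 0 - j1045 Ω
Step 3 — Ladder network (open output): work backward from the far end, alternating series and parallel combinations. Z_in = 1587 + j411.7 Ω = 1639∠14.5° Ω.
Step 4 — Source phasor: V = 194∠-60.0° V = 97 - j168 V.
Step 5 — Ohm's law: I = V / Z_total = (97 - j168) / (1587 + j411.7) = 0.03154 - j0.1141 A.
Step 6 — Convert to polar: |I| = 0.1184 A, ∠I = -74.5°.

I = 0.1184∠-74.5° A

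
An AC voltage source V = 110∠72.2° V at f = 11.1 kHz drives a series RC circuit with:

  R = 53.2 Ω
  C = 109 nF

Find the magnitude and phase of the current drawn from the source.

Step 1 — Angular frequency: ω = 2π·f = 2π·1.11e+04 = 6.974e+04 rad/s.
Step 2 — Component impedances:
  R: Z = R = 53.2 Ω
  C: Z = 1/(jωC) = -j/(ω·C) = 0 - j131.5 Ω
Step 3 — Series combination: Z_total = R + C = 53.2 - j131.5 Ω = 141.9∠-68.0° Ω.
Step 4 — Source phasor: V = 110∠72.2° V = 33.63 + j104.7 V.
Step 5 — Ohm's law: I = V / Z_total = (33.63 + j104.7) / (53.2 - j131.5) = -0.5954 + j0.4964 A.
Step 6 — Convert to polar: |I| = 0.7752 A, ∠I = 140.2°.

I = 0.7752∠140.2° A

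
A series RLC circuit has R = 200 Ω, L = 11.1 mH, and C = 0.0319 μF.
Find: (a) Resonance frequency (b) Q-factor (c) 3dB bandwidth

Step 1 — Resonance: ω₀ = 1/√(LC) = 1/√(0.0111·3.19e-08) = 5.314e+04 rad/s.
Step 2 — f₀ = ω₀/(2π) = 8458 Hz.
Step 3 — Series Q: Q = ω₀L/R = 5.314e+04·0.0111/200 = 2.949.
Step 4 — Bandwidth: Δω = ω₀/Q = 1.802e+04 rad/s; BW = Δω/(2π) = 2868 Hz.

(a) f₀ = 8458 Hz  (b) Q = 2.949  (c) BW = 2868 Hz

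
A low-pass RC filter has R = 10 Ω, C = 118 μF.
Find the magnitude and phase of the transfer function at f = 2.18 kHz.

Step 1 — Angular frequency: ω = 2π·2180 = 1.37e+04 rad/s.
Step 2 — Transfer function: H(jω) = 1/(1 + jωRC).
Step 3 — Denominator: 1 + jωRC = 1 + j·1.37e+04·10·0.000118 = 1 + j16.16.
Step 4 — H = 0.003813 - j0.06163.
Step 5 — Magnitude: |H| = 0.06175 (-24.2 dB); phase: φ = -86.5°.

|H| = 0.06175 (-24.2 dB), φ = -86.5°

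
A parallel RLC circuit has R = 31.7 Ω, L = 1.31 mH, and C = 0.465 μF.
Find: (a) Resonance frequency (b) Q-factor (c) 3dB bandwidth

Step 1 — Resonance: ω₀ = 1/√(LC) = 1/√(0.00131·4.65e-07) = 4.052e+04 rad/s.
Step 2 — f₀ = ω₀/(2π) = 6448 Hz.
Step 3 — Parallel Q: Q = R/(ω₀L) = 31.7/(4.052e+04·0.00131) = 0.5972.
Step 4 — Bandwidth: Δω = ω₀/Q = 6.784e+04 rad/s; BW = Δω/(2π) = 1.08e+04 Hz.

(a) f₀ = 6448 Hz  (b) Q = 0.5972  (c) BW = 1.08e+04 Hz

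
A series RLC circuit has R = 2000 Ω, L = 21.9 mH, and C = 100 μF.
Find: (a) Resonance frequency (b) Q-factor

Step 1 — Resonance condition Im(Z)=0 gives ω₀ = 1/√(LC).
Step 2 — ω₀ = 1/√(0.0219·0.0001) = 675.7 rad/s.
Step 3 — f₀ = ω₀/(2π) = 107.5 Hz.
Step 4 — Series Q: Q = ω₀L/R = 675.7·0.0219/2000 = 0.007399.

(a) f₀ = 107.5 Hz  (b) Q = 0.007399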